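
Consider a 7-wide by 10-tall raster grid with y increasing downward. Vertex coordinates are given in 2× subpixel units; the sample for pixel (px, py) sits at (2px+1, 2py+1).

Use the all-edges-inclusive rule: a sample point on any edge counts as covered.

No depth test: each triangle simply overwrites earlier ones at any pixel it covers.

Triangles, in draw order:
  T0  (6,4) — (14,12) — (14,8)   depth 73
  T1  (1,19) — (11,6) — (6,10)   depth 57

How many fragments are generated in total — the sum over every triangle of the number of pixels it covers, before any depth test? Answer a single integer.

T0:
  2·area = 32  (B↔C swapped to make it positive)
  edge (6, 4)→(14, 8): d=(8,4) inclusive
  edge (14, 8)→(14, 12): d=(0,4) inclusive
  edge (14, 12)→(6, 4): d=(-8,-8) inclusive
    (1,0)@(3, 1): e=[-12,44,0] → ·  [on edge]
    (2,1)@(5, 3): e=[-4,36,0] → ·  [on edge]
    (3,2)@(7, 5): e=[4,28,0] → #  [on edge]
    (4,2)@(9, 5): e=[-4,20,16] → ·
    (3,3)@(7, 7): e=[20,28,-16] → ·
    (4,3)@(9, 7): e=[12,20,0] → #  [on edge]
    (5,3)@(11, 7): e=[4,12,16] → #
    (6,3)@(13, 7): e=[-4,4,32] → ·
    (4,4)@(9, 9): e=[28,20,-16] → ·
    (5,4)@(11, 9): e=[20,12,0] → #  [on edge]
    (6,4)@(13, 9): e=[12,4,16] → #
    (5,5)@(11, 11): e=[36,12,-16] → ·
    (6,5)@(13, 11): e=[28,4,0] → #  [on edge]
  covered (6 px):
    · · · · · · ·
    · · · · · · ·
    · · · # · · ·
    · · · · # # ·
    · · · · · # #
    · · · · · · #
    · · · · · · ·
    · · · · · · ·
    · · · · · · ·
    · · · · · · ·
T1:
  2·area = 25  (B↔C swapped to make it positive)
  edge (1, 19)→(6, 10): d=(5,-9) inclusive
  edge (6, 10)→(11, 6): d=(5,-4) inclusive
  edge (11, 6)→(1, 19): d=(-10,13) inclusive
    (5,0)@(11, 1): e=[0,-25,50] → ·  [on edge]
    (3,5)@(7, 11): e=[14,9,2] → #
    (4,5)@(9, 11): e=[32,17,-24] → ·
    (2,6)@(5, 13): e=[6,11,8] → #
    (3,6)@(7, 13): e=[24,19,-18] → ·
    (2,7)@(5, 15): e=[16,21,-12] → ·
    (0,9)@(1, 19): e=[0,25,0] → #  [on edge]
    (1,9)@(3, 19): e=[18,33,-26] → ·
  covered (3 px):
    · · · · · · ·
    · · · · · · ·
    · · · · · · ·
    · · · · · · ·
    · · · · · · ·
    · · · # · · ·
    · · # · · · ·
    · · · · · · ·
    · · · · · · ·
    # · · · · · ·

Answer: 9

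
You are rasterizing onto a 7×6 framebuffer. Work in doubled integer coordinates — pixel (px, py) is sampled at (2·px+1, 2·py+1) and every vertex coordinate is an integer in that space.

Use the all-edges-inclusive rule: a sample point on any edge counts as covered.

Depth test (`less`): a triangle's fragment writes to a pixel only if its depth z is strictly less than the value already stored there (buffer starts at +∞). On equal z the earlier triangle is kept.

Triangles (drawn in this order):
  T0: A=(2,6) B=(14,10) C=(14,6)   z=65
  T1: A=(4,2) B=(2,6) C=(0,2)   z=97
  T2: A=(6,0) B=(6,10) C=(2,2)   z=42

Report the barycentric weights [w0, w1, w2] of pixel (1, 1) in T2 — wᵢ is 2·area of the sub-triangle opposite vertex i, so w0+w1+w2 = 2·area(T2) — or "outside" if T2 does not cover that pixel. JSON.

T0:
  2·area = 48  (B↔C swapped to make it positive)
  edge (2, 6)→(14, 6): d=(12,0) inclusive
  edge (14, 6)→(14, 10): d=(0,4) inclusive
  edge (14, 10)→(2, 6): d=(-12,-4) inclusive
    (2,3)@(5, 7): e=[12,36,0] → █  [on edge]
    (3,3)@(7, 7): e=[12,28,8] → █
    (4,3)@(9, 7): e=[12,20,16] → █
    (5,3)@(11, 7): e=[12,12,24] → █
    (6,3)@(13, 7): e=[12,4,32] → █
    (2,4)@(5, 9): e=[36,36,-24] → ·
    (3,4)@(7, 9): e=[36,28,-16] → ·
    (4,4)@(9, 9): e=[36,20,-8] → ·
    (5,4)@(11, 9): e=[36,12,0] → █  [on edge]
    (5,5)@(11, 11): e=[60,12,-24] → ·
    (6,5)@(13, 11): e=[60,4,-16] → ·
  covered (7 px):
    · · · · · · ·
    · · · · · · ·
    · · · · · · ·
    · · █ █ █ █ █
    · · · · · █ █
    · · · · · · ·
T1:
  2·area = 16
  edge (4, 2)→(2, 6): d=(-2,4) inclusive
  edge (2, 6)→(0, 2): d=(-2,-4) inclusive
  edge (0, 2)→(4, 2): d=(4,0) inclusive
    (0,1)@(1, 3): e=[10,2,4] → █
    (1,1)@(3, 3): e=[2,10,4] → █
    (2,1)@(5, 3): e=[-6,18,4] → ·
    (0,2)@(1, 5): e=[6,-2,12] → ·
    (1,2)@(3, 5): e=[-2,6,12] → ·
  covered (2 px):
    · · · · · · ·
    █ █ · · · · ·
    · · · · · · ·
    · · · · · · ·
    · · · · · · ·
    · · · · · · ·
T2:
  2·area = 40
  edge (6, 0)→(6, 10): d=(0,10) inclusive
  edge (6, 10)→(2, 2): d=(-4,-8) inclusive
  edge (2, 2)→(6, 0): d=(4,-2) inclusive
    (2,0)@(5, 1): e=[10,28,2] → █
    (3,0)@(7, 1): e=[-10,44,6] → ·
    (1,1)@(3, 3): e=[30,4,6] → █
    (3,1)@(7, 3): e=[-10,36,14] → ·
    (1,2)@(3, 5): e=[30,-4,14] → ·
    (2,2)@(5, 5): e=[10,12,18] → █
    (3,2)@(7, 5): e=[-10,28,22] → ·
    (2,3)@(5, 7): e=[10,4,26] → █
    (3,3)@(7, 7): e=[-10,20,30] → ·
    (2,4)@(5, 9): e=[10,-4,34] → ·
  covered (5 px):
    · · █ · · · ·
    · █ █ · · · ·
    · · █ · · · ·
    · · █ · · · ·
    · · · · · · ·
    · · · · · · ·

Final: [4,6,30]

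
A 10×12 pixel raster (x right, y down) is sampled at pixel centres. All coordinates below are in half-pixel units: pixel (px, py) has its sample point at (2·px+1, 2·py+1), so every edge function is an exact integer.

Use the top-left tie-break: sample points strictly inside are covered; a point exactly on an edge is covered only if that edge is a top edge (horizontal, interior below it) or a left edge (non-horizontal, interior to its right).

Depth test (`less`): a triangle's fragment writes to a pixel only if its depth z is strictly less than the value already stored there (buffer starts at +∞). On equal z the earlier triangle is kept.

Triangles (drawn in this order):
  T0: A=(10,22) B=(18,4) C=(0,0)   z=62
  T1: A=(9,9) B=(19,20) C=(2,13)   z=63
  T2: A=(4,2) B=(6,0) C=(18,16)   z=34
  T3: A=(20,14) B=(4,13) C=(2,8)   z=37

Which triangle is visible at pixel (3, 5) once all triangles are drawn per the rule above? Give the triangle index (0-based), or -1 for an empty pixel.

T0:
  2·area = 356  (B↔C swapped to make it positive)
  edge (10, 22)→(0, 0): d=(-10,-22) top-left  bias=+0
  edge (0, 0)→(18, 4): d=(18,4) right/bottom  bias=-1
  edge (18, 4)→(10, 22): d=(-8,18) right/bottom  bias=-1
    (0,0)@(1, 1): e=[12,14,330] → X
    (1,0)@(3, 1): e=[56,6,294] → X
    (2,0)@(5, 1): e=[100,-2,258] → .
    (0,1)@(1, 3): e=[-8,50,314] → .
    (1,1)@(3, 3): e=[36,42,278] → X
    (2,1)@(5, 3): e=[80,34,242] → X
    (3,1)@(7, 3): e=[124,26,206] → X
    (4,1)@(9, 3): e=[168,18,170] → X
    (5,1)@(11, 3): e=[212,10,134] → X
    (6,1)@(13, 3): e=[256,2,98] → X
    (7,1)@(15, 3): e=[300,-6,62] → .
    (1,2)@(3, 5): e=[16,78,262] → X
    (2,5)@(5, 11): e=[0,178,178] → X  [on edge]
  covered (45 px):
    X X . . . . . . . .
    . X X X X X X . . .
    . X X X X X X X X .
    . . X X X X X X . .
    . . X X X X X X . .
    . . X X X X X . . .
    . . . X X X X . . .
    . . . X X X X . . .
    . . . . X X . . . .
    . . . . X X . . . .
    . . . . . . . . . .
    . . . . . . . . . .
T1:
  2·area = 117
  edge (9, 9)→(19, 20): d=(10,11) right/bottom  bias=-1
  edge (19, 20)→(2, 13): d=(-17,-7) top-left  bias=+0
  edge (2, 13)→(9, 9): d=(7,-4) top-left  bias=+0
    (4,4)@(9, 9): e=[0,117,0] → .  [on edge]
    (3,5)@(7, 11): e=[42,69,6] → X
    (4,5)@(9, 11): e=[20,83,14] → X
    (5,5)@(11, 11): e=[-2,97,22] → .
    (1,6)@(3, 13): e=[106,7,4] → X
    (2,6)@(5, 13): e=[84,21,12] → X
    (5,6)@(11, 13): e=[18,63,36] → X
    (6,6)@(13, 13): e=[-4,77,44] → .
    (1,7)@(3, 15): e=[126,-27,18] → .
    (2,7)@(5, 15): e=[104,-13,26] → .
    (3,7)@(7, 15): e=[82,1,34] → X
    (6,7)@(13, 15): e=[16,43,58] → X
  covered (14 px):
    . . . . . . . . . .
    . . . . . . . . . .
    . . . . . . . . . .
    . . . . . . . . . .
    . . . . . . . . . .
    . . . X X . . . . .
    . X X X X X . . . .
    . . . X X X X . . .
    . . . . . . X X . .
    . . . . . . . . X .
    . . . . . . . . . .
    . . . . . . . . . .
T2:
  2·area = 56
  edge (4, 2)→(6, 0): d=(2,-2) top-left  bias=+0
  edge (6, 0)→(18, 16): d=(12,16) right/bottom  bias=-1
  edge (18, 16)→(4, 2): d=(-14,-14) top-left  bias=+0
    (1,0)@(3, 1): e=[-4,60,0] → .  [on edge]
    (2,0)@(5, 1): e=[0,28,28] → X  [on edge]
    (3,0)@(7, 1): e=[4,-4,56] → .
    (1,1)@(3, 3): e=[0,84,-28] → .  [on edge]
    (2,1)@(5, 3): e=[4,52,0] → X  [on edge]
    (3,1)@(7, 3): e=[8,20,28] → X
    (4,1)@(9, 3): e=[12,-12,56] → .
    (0,2)@(1, 5): e=[0,140,-84] → .  [on edge]
    (2,2)@(5, 5): e=[8,76,-28] → .
    (3,2)@(7, 5): e=[12,44,0] → X  [on edge]
    (4,2)@(9, 5): e=[16,12,28] → X
    (5,2)@(11, 5): e=[20,-20,56] → .
    (4,3)@(9, 7): e=[20,36,0] → X  [on edge]
    (5,4)@(11, 9): e=[28,28,0] → X  [on edge]
    (6,5)@(13, 11): e=[36,20,0] → X  [on edge]
    (7,6)@(15, 13): e=[44,12,0] → X  [on edge]
    (8,7)@(17, 15): e=[52,4,0] → X  [on edge]
    (9,8)@(19, 17): e=[60,-4,0] → .  [on edge]
  covered (11 px):
    . . X . . . . . . .
    . . X X . . . . . .
    . . . X X . . . . .
    . . . . X X . . . .
    . . . . . X . . . .
    . . . . . . X . . .
    . . . . . . . X . .
    . . . . . . . . X .
    . . . . . . . . . .
    . . . . . . . . . .
    . . . . . . . . . .
    . . . . . . . . . .
T3:
  2·area = 78
  edge (20, 14)→(4, 13): d=(-16,-1) top-left  bias=+0
  edge (4, 13)→(2, 8): d=(-2,-5) top-left  bias=+0
  edge (2, 8)→(20, 14): d=(18,6) right/bottom  bias=-1
    (1,4)@(3, 9): e=[63,3,12] → X
    (2,4)@(5, 9): e=[65,13,0] → .  [on edge]
    (1,5)@(3, 11): e=[31,-1,48] → .
    (2,5)@(5, 11): e=[33,9,36] → X
    (3,5)@(7, 11): e=[35,19,24] → X
    (4,5)@(9, 11): e=[37,29,12] → X
    (5,5)@(11, 11): e=[39,39,0] → .  [on edge]
    (2,6)@(5, 13): e=[1,5,72] → X
    (5,6)@(11, 13): e=[7,35,36] → X
    (6,6)@(13, 13): e=[9,45,24] → X
    (7,6)@(15, 13): e=[11,55,12] → X
    (8,6)@(17, 13): e=[13,65,0] → .  [on edge]
  covered (10 px):
    . . . . . . . . . .
    . . . . . . . . . .
    . . . . . . . . . .
    . . . . . . . . . .
    . X . . . . . . . .
    . . X X X . . . . .
    . . X X X X X X . .
    . . . . . . . . . .
    . . . . . . . . . .
    . . . . . . . . . .
    . . . . . . . . . .
    . . . . . . . . . .

Z-buffer (winner per pixel, '.' = empty):
  0 0 2 . . . . . . .
  . 0 2 2 0 0 0 . . .
  . 0 0 2 2 0 0 0 0 .
  . . 0 0 2 2 0 0 . .
  . 3 0 0 0 2 0 0 . .
  . . 3 3 3 0 2 . . .
  . 1 3 3 3 3 3 2 . .
  . . . 0 0 0 0 . 2 .
  . . . . 0 0 1 1 . .
  . . . . 0 0 . . 1 .
  . . . . . . . . . .
  . . . . . . . . . .

Answer: 3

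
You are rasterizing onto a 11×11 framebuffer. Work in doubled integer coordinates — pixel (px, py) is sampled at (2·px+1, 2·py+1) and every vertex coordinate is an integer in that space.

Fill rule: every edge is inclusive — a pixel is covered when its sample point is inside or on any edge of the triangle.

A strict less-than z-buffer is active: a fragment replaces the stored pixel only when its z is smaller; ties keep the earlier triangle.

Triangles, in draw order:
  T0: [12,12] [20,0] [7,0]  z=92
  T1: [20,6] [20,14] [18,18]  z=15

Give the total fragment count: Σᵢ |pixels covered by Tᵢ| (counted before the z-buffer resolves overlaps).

T0:
  2·area = 156  (B↔C swapped to make it positive)
  edge (12, 12)→(7, 0): d=(-5,-12) inclusive
  edge (7, 0)→(20, 0): d=(13,0) inclusive
  edge (20, 0)→(12, 12): d=(-8,12) inclusive
    (4,0)@(9, 1): e=[19,13,124] → █
    (5,0)@(11, 1): e=[43,13,100] → █
    (6,0)@(13, 1): e=[67,13,76] → █
    (7,0)@(15, 1): e=[91,13,52] → █
    (8,0)@(17, 1): e=[115,13,28] → █
    (9,0)@(19, 1): e=[139,13,4] → █
    (10,0)@(21, 1): e=[163,13,-20] → ·
    (4,1)@(9, 3): e=[9,39,108] → █
    (9,1)@(19, 3): e=[129,39,-12] → ·
    (4,2)@(9, 5): e=[-1,65,92] → ·
    (5,2)@(11, 5): e=[23,65,68] → █
    (8,2)@(17, 5): e=[95,65,-4] → ·
  covered (19 px):
    · · · · █ █ █ █ █ █ ·
    · · · · █ █ █ █ █ · ·
    · · · · · █ █ █ · · ·
    · · · · · █ █ █ · · ·
    · · · · · █ █ · · · ·
    · · · · · · · · · · ·
    · · · · · · · · · · ·
    · · · · · · · · · · ·
    · · · · · · · · · · ·
    · · · · · · · · · · ·
    · · · · · · · · · · ·
T1:
  2·area = 16
  edge (20, 6)→(20, 14): d=(0,8) inclusive
  edge (20, 14)→(18, 18): d=(-2,4) inclusive
  edge (18, 18)→(20, 6): d=(2,-12) inclusive
    (9,6)@(19, 13): e=[8,6,2] → █
    (10,6)@(21, 13): e=[-8,-2,26] → ·
    (9,7)@(19, 15): e=[8,2,6] → █
    (10,7)@(21, 15): e=[-8,-6,30] → ·
    (9,8)@(19, 17): e=[8,-2,10] → ·
  covered (2 px):
    · · · · · · · · · · ·
    · · · · · · · · · · ·
    · · · · · · · · · · ·
    · · · · · · · · · · ·
    · · · · · · · · · · ·
    · · · · · · · · · · ·
    · · · · · · · · · █ ·
    · · · · · · · · · █ ·
    · · · · · · · · · · ·
    · · · · · · · · · · ·
    · · · · · · · · · · ·

Final: 21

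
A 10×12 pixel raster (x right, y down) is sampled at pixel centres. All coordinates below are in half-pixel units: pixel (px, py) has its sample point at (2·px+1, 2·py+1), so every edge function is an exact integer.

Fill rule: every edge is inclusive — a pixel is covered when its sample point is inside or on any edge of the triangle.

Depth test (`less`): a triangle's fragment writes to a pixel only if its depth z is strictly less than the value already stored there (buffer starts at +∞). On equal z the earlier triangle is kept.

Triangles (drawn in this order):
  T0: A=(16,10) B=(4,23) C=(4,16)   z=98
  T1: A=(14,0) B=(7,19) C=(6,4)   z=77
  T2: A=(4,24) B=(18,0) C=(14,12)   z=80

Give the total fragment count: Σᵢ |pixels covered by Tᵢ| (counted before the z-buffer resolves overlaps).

T0:
  2·area = 84
  edge (16, 10)→(4, 23): d=(-12,13) inclusive
  edge (4, 23)→(4, 16): d=(0,-7) inclusive
  edge (4, 16)→(16, 10): d=(12,-6) inclusive
    (7,5)@(15, 11): e=[1,77,6] → █
    (8,5)@(17, 11): e=[-25,91,18] → ·
    (5,6)@(11, 13): e=[29,49,6] → █
    (6,6)@(13, 13): e=[3,63,18] → █
    (7,6)@(15, 13): e=[-23,77,30] → ·
    (3,7)@(7, 15): e=[57,21,6] → █
    (4,7)@(9, 15): e=[31,35,18] → █
    (6,7)@(13, 15): e=[-21,63,42] → ·
    (2,8)@(5, 17): e=[59,7,18] → █
    (5,8)@(11, 17): e=[-19,49,54] → ·
    (2,9)@(5, 19): e=[35,7,42] → █
    (4,9)@(9, 19): e=[-17,35,66] → ·
  covered (12 px):
    · · · · · · · · · ·
    · · · · · · · · · ·
    · · · · · · · · · ·
    · · · · · · · · · ·
    · · · · · · · · · ·
    · · · · · · · █ · ·
    · · · · · █ █ · · ·
    · · · █ █ █ · · · ·
    · · █ █ █ · · · · ·
    · · █ █ · · · · · ·
    · · █ · · · · · · ·
    · · · · · · · · · ·
T1:
  2·area = 124
  edge (14, 0)→(7, 19): d=(-7,19) inclusive
  edge (7, 19)→(6, 4): d=(-1,-15) inclusive
  edge (6, 4)→(14, 0): d=(8,-4) inclusive
    (6,0)@(13, 1): e=[12,108,4] → █
    (7,0)@(15, 1): e=[-26,138,12] → ·
    (4,1)@(9, 3): e=[74,46,4] → █
    (5,1)@(11, 3): e=[36,76,12] → █
    (6,1)@(13, 3): e=[-2,106,20] → ·
    (3,2)@(7, 5): e=[98,14,12] → █
    (6,2)@(13, 5): e=[-16,104,36] → ·
    (3,3)@(7, 7): e=[84,12,28] → █
    (6,3)@(13, 7): e=[-30,102,52] → ·
    (3,4)@(7, 9): e=[70,10,44] → █
    (5,4)@(11, 9): e=[-6,70,60] → ·
    (3,5)@(7, 11): e=[56,8,60] → █
    (3,9)@(7, 19): e=[0,0,124] → █  [on edge]
  covered (18 px):
    · · · · · · █ · · ·
    · · · · █ █ · · · ·
    · · · █ █ █ · · · ·
    · · · █ █ █ · · · ·
    · · · █ █ · · · · ·
    · · · █ █ · · · · ·
    · · · █ █ · · · · ·
    · · · █ · · · · · ·
    · · · █ · · · · · ·
    · · · █ · · · · · ·
    · · · · · · · · · ·
    · · · · · · · · · ·
T2:
  2·area = 72
  edge (4, 24)→(18, 0): d=(14,-24) inclusive
  edge (18, 0)→(14, 12): d=(-4,12) inclusive
  edge (14, 12)→(4, 24): d=(-10,12) inclusive
    (8,1)@(17, 3): e=[18,0,54] → █  [on edge]
    (9,1)@(19, 3): e=[66,-24,30] → ·
    (8,2)@(17, 5): e=[46,-8,34] → ·
    (7,3)@(15, 7): e=[26,8,38] → █
    (8,3)@(17, 7): e=[74,-16,14] → ·
    (6,4)@(13, 9): e=[6,24,42] → █
    (7,4)@(15, 9): e=[54,0,18] → █  [on edge]
    (8,4)@(17, 9): e=[102,-24,-6] → ·
    (6,5)@(13, 11): e=[34,16,22] → █
    (7,5)@(15, 11): e=[82,-8,-2] → ·
    (5,6)@(11, 13): e=[14,32,26] → █
    (7,6)@(15, 13): e=[110,-16,-22] → ·
    (6,7)@(13, 15): e=[90,0,-18] → ·  [on edge]
    (5,10)@(11, 21): e=[126,0,-54] → ·  [on edge]
  covered (10 px):
    · · · · · · · · · ·
    · · · · · · · · █ ·
    · · · · · · · · · ·
    · · · · · · · █ · ·
    · · · · · · █ █ · ·
    · · · · · · █ · · ·
    · · · · · █ █ · · ·
    · · · · · █ · · · ·
    · · · · █ · · · · ·
    · · · █ · · · · · ·
    · · · · · · · · · ·
    · · · · · · · · · ·

Result: 40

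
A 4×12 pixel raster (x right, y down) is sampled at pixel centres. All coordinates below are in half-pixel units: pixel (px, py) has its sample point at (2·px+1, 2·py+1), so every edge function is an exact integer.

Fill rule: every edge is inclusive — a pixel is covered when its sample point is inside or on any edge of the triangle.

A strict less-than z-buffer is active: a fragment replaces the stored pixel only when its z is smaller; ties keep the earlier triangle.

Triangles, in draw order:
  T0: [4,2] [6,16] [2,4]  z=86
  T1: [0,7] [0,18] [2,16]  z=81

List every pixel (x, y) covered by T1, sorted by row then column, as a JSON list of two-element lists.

T0:
  2·area = 32
  edge (4, 2)→(6, 16): d=(2,14) inclusive
  edge (6, 16)→(2, 4): d=(-4,-12) inclusive
  edge (2, 4)→(4, 2): d=(2,-2) inclusive
    (0,0)@(1, 1): e=[40,0,-8] → ·  [on edge]
    (2,0)@(5, 1): e=[-16,48,0] → ·  [on edge]
    (1,1)@(3, 3): e=[16,16,0] → #  [on edge]
    (2,1)@(5, 3): e=[-12,40,4] → ·
    (0,2)@(1, 5): e=[48,-16,0] → ·  [on edge]
    (1,2)@(3, 5): e=[20,8,4] → #
    (2,2)@(5, 5): e=[-8,32,8] → ·
    (1,3)@(3, 7): e=[24,0,8] → #  [on edge]
    (2,3)@(5, 7): e=[-4,24,12] → ·
    (1,4)@(3, 9): e=[28,-8,12] → ·
    (2,4)@(5, 9): e=[0,16,16] → #  [on edge]
    (3,4)@(7, 9): e=[-28,40,20] → ·
    (2,6)@(5, 13): e=[8,0,24] → #  [on edge]
    (3,9)@(7, 19): e=[-8,0,40] → ·  [on edge]
    (3,11)@(7, 23): e=[0,-16,48] → ·  [on edge]
  covered (6 px):
    · · · ·
    · # · ·
    · # · ·
    · # · ·
    · · # ·
    · · # ·
    · · # ·
    · · · ·
    · · · ·
    · · · ·
    · · · ·
    · · · ·
T1:
  2·area = 22  (B↔C swapped to make it positive)
  edge (0, 7)→(2, 16): d=(2,9) inclusive
  edge (2, 16)→(0, 18): d=(-2,2) inclusive
  edge (0, 18)→(0, 7): d=(0,-11) inclusive
    (3,5)@(7, 11): e=[-55,0,77] → ·  [on edge]
    (0,6)@(1, 13): e=[3,8,11] → #
    (1,6)@(3, 13): e=[-15,4,33] → ·
    (2,6)@(5, 13): e=[-33,0,55] → ·  [on edge]
    (0,7)@(1, 15): e=[7,4,11] → #
    (1,7)@(3, 15): e=[-11,0,33] → ·  [on edge]
    (0,8)@(1, 17): e=[11,0,11] → #  [on edge]
    (1,8)@(3, 17): e=[-7,-4,33] → ·
    (0,9)@(1, 19): e=[15,-4,11] → ·
  covered (3 px):
    · · · ·
    · · · ·
    · · · ·
    · · · ·
    · · · ·
    · · · ·
    # · · ·
    # · · ·
    # · · ·
    · · · ·
    · · · ·
    · · · ·

Result: [[0,6],[0,7],[0,8]]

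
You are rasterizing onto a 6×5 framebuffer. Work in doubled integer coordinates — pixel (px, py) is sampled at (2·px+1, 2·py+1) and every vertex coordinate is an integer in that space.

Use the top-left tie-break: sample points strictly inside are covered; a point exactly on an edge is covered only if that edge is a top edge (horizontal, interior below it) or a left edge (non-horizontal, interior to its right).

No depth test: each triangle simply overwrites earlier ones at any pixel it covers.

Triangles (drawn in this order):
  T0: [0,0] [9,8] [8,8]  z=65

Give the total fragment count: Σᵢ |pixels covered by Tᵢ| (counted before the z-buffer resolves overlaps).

T0:
  2·area = 8
  edge (0, 0)→(9, 8): d=(9,8) right/bottom  bias=-1
  edge (9, 8)→(8, 8): d=(-1,0) right/bottom  bias=-1
  edge (8, 8)→(0, 0): d=(-8,-8) top-left  bias=+0
    (0,0)@(1, 1): e=[1,7,0] → █  [on edge]
    (1,0)@(3, 1): e=[-15,7,16] → ·
    (0,1)@(1, 3): e=[19,5,-16] → ·
    (1,1)@(3, 3): e=[3,5,0] → █  [on edge]
    (2,1)@(5, 3): e=[-13,5,16] → ·
    (1,2)@(3, 5): e=[21,3,-16] → ·
    (2,2)@(5, 5): e=[5,3,0] → █  [on edge]
    (3,2)@(7, 5): e=[-11,3,16] → ·
    (2,3)@(5, 7): e=[23,1,-16] → ·
    (3,3)@(7, 7): e=[7,1,0] → █  [on edge]
    (4,3)@(9, 7): e=[-9,1,16] → ·
    (3,4)@(7, 9): e=[25,-1,-16] → ·
    (4,4)@(9, 9): e=[9,-1,0] → ·  [on edge]
  covered (4 px):
    █ · · · · ·
    · █ · · · ·
    · · █ · · ·
    · · · █ · ·
    · · · · · ·

Final: 4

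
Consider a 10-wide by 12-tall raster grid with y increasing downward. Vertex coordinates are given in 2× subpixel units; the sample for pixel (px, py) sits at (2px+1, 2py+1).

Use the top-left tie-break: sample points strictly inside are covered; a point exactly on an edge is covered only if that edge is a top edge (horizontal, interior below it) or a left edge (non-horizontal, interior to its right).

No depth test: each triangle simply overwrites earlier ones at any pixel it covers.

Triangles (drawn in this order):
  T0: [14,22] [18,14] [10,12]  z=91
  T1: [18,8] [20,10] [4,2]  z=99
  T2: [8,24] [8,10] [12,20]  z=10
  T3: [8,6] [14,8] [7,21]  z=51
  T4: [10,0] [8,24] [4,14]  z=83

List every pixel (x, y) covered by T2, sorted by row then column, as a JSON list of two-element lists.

T0:
  2·area = 72  (B↔C swapped to make it positive)
  edge (14, 22)→(10, 12): d=(-4,-10) top-left  bias=+0
  edge (10, 12)→(18, 14): d=(8,2) right/bottom  bias=-1
  edge (18, 14)→(14, 22): d=(-4,8) right/bottom  bias=-1
    (5,6)@(11, 13): e=[6,6,60] → #
    (6,6)@(13, 13): e=[26,2,44] → #
    (7,6)@(15, 13): e=[46,-2,28] → ·
    (5,7)@(11, 15): e=[-2,22,52] → ·
    (6,7)@(13, 15): e=[18,18,36] → #
    (7,7)@(15, 15): e=[38,14,20] → #
    (8,7)@(17, 15): e=[58,10,4] → #
    (9,7)@(19, 15): e=[78,6,-12] → ·
    (6,8)@(13, 17): e=[10,34,28] → #
    (8,8)@(17, 17): e=[50,26,-4] → ·
    (6,9)@(13, 19): e=[2,50,20] → #
    (8,9)@(17, 19): e=[42,42,-12] → ·
  covered (9 px):
    · · · · · · · · · ·
    · · · · · · · · · ·
    · · · · · · · · · ·
    · · · · · · · · · ·
    · · · · · · · · · ·
    · · · · · · · · · ·
    · · · · · # # · · ·
    · · · · · · # # # ·
    · · · · · · # # · ·
    · · · · · · # # · ·
    · · · · · · · · · ·
    · · · · · · · · · ·
T1:
  2·area = 16
  edge (18, 8)→(20, 10): d=(2,2) right/bottom  bias=-1
  edge (20, 10)→(4, 2): d=(-16,-8) top-left  bias=+0
  edge (4, 2)→(18, 8): d=(14,6) right/bottom  bias=-1
    (5,0)@(11, 1): e=[0,72,-56] → ·  [on edge]
    (6,1)@(13, 3): e=[0,56,-40] → ·  [on edge]
    (5,2)@(11, 5): e=[8,8,0] → ·  [on edge]
    (7,2)@(15, 5): e=[0,40,-24] → ·  [on edge]
    (7,3)@(15, 7): e=[4,8,4] → #
    (8,3)@(17, 7): e=[0,24,-8] → ·  [on edge]
    (7,4)@(15, 9): e=[8,-24,32] → ·
    (9,4)@(19, 9): e=[0,8,8] → ·  [on edge]
  covered (1 px):
    · · · · · · · · · ·
    · · · · · · · · · ·
    · · · · · · · · · ·
    · · · · · · · # · ·
    · · · · · · · · · ·
    · · · · · · · · · ·
    · · · · · · · · · ·
    · · · · · · · · · ·
    · · · · · · · · · ·
    · · · · · · · · · ·
    · · · · · · · · · ·
    · · · · · · · · · ·
T2:
  2·area = 56
  edge (8, 24)→(8, 10): d=(0,-14) top-left  bias=+0
  edge (8, 10)→(12, 20): d=(4,10) right/bottom  bias=-1
  edge (12, 20)→(8, 24): d=(-4,4) right/bottom  bias=-1
    (4,6)@(9, 13): e=[14,2,40] → #
    (5,6)@(11, 13): e=[42,-18,32] → ·
    (9,6)@(19, 13): e=[154,-98,0] → ·  [on edge]
    (4,7)@(9, 15): e=[14,10,32] → #
    (5,7)@(11, 15): e=[42,-10,24] → ·
    (8,7)@(17, 15): e=[126,-70,0] → ·  [on edge]
    (4,8)@(9, 17): e=[14,18,24] → #
    (5,8)@(11, 17): e=[42,-2,16] → ·
    (7,8)@(15, 17): e=[98,-42,0] → ·  [on edge]
    (4,9)@(9, 19): e=[14,26,16] → #
    (5,9)@(11, 19): e=[42,6,8] → #
    (6,9)@(13, 19): e=[70,-14,0] → ·  [on edge]
    (5,10)@(11, 21): e=[42,14,0] → ·  [on edge]
    (4,11)@(9, 23): e=[14,42,0] → ·  [on edge]
  covered (6 px):
    · · · · · · · · · ·
    · · · · · · · · · ·
    · · · · · · · · · ·
    · · · · · · · · · ·
    · · · · · · · · · ·
    · · · · · · · · · ·
    · · · · # · · · · ·
    · · · · # · · · · ·
    · · · · # · · · · ·
    · · · · # # · · · ·
    · · · · # · · · · ·
    · · · · · · · · · ·
T3:
  2·area = 92
  edge (8, 6)→(14, 8): d=(6,2) right/bottom  bias=-1
  edge (14, 8)→(7, 21): d=(-7,13) right/bottom  bias=-1
  edge (7, 21)→(8, 6): d=(1,-15) top-left  bias=+0
    (2,2)@(5, 5): e=[0,138,-46] → ·  [on edge]
    (4,3)@(9, 7): e=[4,72,16] → #
    (5,3)@(11, 7): e=[0,46,46] → ·  [on edge]
    (4,4)@(9, 9): e=[16,58,18] → #
    (5,4)@(11, 9): e=[12,32,48] → #
    (6,4)@(13, 9): e=[8,6,78] → #
    (7,4)@(15, 9): e=[4,-20,108] → ·
    (8,4)@(17, 9): e=[0,-46,138] → ·  [on edge]
    (4,5)@(9, 11): e=[28,44,20] → #
    (6,5)@(13, 11): e=[20,-8,80] → ·
    (4,6)@(9, 13): e=[40,30,22] → #
    (6,6)@(13, 13): e=[32,-22,82] → ·
    (3,10)@(7, 21): e=[92,0,0] → ·  [on edge]
  covered (10 px):
    · · · · · · · · · ·
    · · · · · · · · · ·
    · · · · · · · · · ·
    · · · · # · · · · ·
    · · · · # # # · · ·
    · · · · # # · · · ·
    · · · · # # · · · ·
    · · · · # · · · · ·
    · · · · # · · · · ·
    · · · · · · · · · ·
    · · · · · · · · · ·
    · · · · · · · · · ·
T4:
  2·area = 116
  edge (10, 0)→(8, 24): d=(-2,24) right/bottom  bias=-1
  edge (8, 24)→(4, 14): d=(-4,-10) top-left  bias=+0
  edge (4, 14)→(10, 0): d=(6,-14) top-left  bias=+0
    (4,1)@(9, 3): e=[18,94,4] → #
    (5,1)@(11, 3): e=[-30,114,32] → ·
    (4,2)@(9, 5): e=[14,86,16] → #
    (5,2)@(11, 5): e=[-34,106,44] → ·
    (3,3)@(7, 7): e=[58,58,0] → #  [on edge]
    (5,3)@(11, 7): e=[-38,98,56] → ·
    (3,4)@(7, 9): e=[54,50,12] → #
    (5,4)@(11, 9): e=[-42,90,68] → ·
    (3,5)@(7, 11): e=[50,42,24] → #
    (5,5)@(11, 11): e=[-46,82,80] → ·
    (2,6)@(5, 13): e=[94,14,8] → #
    (4,6)@(9, 13): e=[-2,54,64] → ·
    (0,10)@(1, 21): e=[174,-58,0] → ·  [on edge]
  covered (15 px):
    · · · · · · · · · ·
    · · · · # · · · · ·
    · · · · # · · · · ·
    · · · # # · · · · ·
    · · · # # · · · · ·
    · · · # # · · · · ·
    · · # # · · · · · ·
    · · # # · · · · · ·
    · · · # · · · · · ·
    · · · # · · · · · ·
    · · · # · · · · · ·
    · · · · · · · · · ·

Final: [[4,6],[4,7],[4,8],[4,9],[5,9],[4,10]]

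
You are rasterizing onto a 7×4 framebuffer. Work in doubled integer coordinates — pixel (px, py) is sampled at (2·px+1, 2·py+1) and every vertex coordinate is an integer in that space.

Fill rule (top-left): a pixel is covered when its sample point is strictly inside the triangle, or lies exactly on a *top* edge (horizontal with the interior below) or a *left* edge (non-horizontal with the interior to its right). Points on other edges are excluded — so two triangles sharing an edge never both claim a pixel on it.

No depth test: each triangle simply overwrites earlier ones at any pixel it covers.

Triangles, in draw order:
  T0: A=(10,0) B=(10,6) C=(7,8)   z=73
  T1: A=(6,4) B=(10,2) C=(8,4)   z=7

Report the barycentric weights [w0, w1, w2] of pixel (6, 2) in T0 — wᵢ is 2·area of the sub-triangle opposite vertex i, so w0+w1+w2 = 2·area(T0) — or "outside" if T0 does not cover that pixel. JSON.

T0:
  2·area = 18
  edge (10, 0)→(10, 6): d=(0,6) right/bottom  bias=-1
  edge (10, 6)→(7, 8): d=(-3,2) right/bottom  bias=-1
  edge (7, 8)→(10, 0): d=(3,-8) top-left  bias=+0
    (4,1)@(9, 3): e=[6,11,1] → X
    (5,1)@(11, 3): e=[-6,7,17] → .
    (4,2)@(9, 5): e=[6,5,7] → X
    (5,2)@(11, 5): e=[-6,1,23] → .
    (4,3)@(9, 7): e=[6,-1,13] → .
  covered (2 px):
    . . . . . . .
    . . . . X . .
    . . . . X . .
    . . . . . . .
T1:
  2·area = 4
  edge (6, 4)→(10, 2): d=(4,-2) top-left  bias=+0
  edge (10, 2)→(8, 4): d=(-2,2) right/bottom  bias=-1
  edge (8, 4)→(6, 4): d=(-2,0) right/bottom  bias=-1
    (5,0)@(11, 1): e=[-2,0,6] → .  [on edge]
    (4,1)@(9, 3): e=[2,0,2] → .  [on edge]
    (3,2)@(7, 5): e=[6,0,-2] → .  [on edge]
    (2,3)@(5, 7): e=[10,0,-6] → .  [on edge]
  covered (0 px):
    . . . . . . .
    . . . . . . .
    . . . . . . .
    . . . . . . .

Answer: "outside"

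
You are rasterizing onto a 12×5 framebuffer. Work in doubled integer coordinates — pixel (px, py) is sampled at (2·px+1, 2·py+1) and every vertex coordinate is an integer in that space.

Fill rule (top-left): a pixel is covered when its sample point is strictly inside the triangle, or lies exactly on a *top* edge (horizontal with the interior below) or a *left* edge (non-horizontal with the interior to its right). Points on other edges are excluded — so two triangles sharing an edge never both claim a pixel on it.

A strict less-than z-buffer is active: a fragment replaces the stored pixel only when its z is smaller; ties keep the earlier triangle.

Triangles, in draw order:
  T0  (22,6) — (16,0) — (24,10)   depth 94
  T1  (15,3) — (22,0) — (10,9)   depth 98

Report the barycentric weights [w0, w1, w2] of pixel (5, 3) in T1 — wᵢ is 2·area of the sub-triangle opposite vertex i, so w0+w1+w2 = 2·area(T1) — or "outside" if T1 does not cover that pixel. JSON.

T0:
  2·area = 12  (B↔C swapped to make it positive)
  edge (22, 6)→(24, 10): d=(2,4) right/bottom  bias=-1
  edge (24, 10)→(16, 0): d=(-8,-10) top-left  bias=+0
  edge (16, 0)→(22, 6): d=(6,6) right/bottom  bias=-1
    (8,0)@(17, 1): e=[10,2,0] → ·  [on edge]
    (9,1)@(19, 3): e=[6,6,0] → ·  [on edge]
    (10,2)@(21, 5): e=[2,10,0] → ·  [on edge]
    (11,3)@(23, 7): e=[-2,14,0] → ·  [on edge]
  covered (0 px):
    · · · · · · · · · · · ·
    · · · · · · · · · · · ·
    · · · · · · · · · · · ·
    · · · · · · · · · · · ·
    · · · · · · · · · · · ·
T1:
  2·area = 27
  edge (15, 3)→(22, 0): d=(7,-3) top-left  bias=+0
  edge (22, 0)→(10, 9): d=(-12,9) right/bottom  bias=-1
  edge (10, 9)→(15, 3): d=(5,-6) top-left  bias=+0
    (7,1)@(15, 3): e=[0,27,0] → █  [on edge]
    (8,1)@(17, 3): e=[6,9,12] → █
    (9,1)@(19, 3): e=[12,-9,24] → ·
    (7,2)@(15, 5): e=[14,3,10] → █
    (8,2)@(17, 5): e=[20,-15,22] → ·
    (7,3)@(15, 7): e=[28,-21,20] → ·
    (0,4)@(1, 9): e=[0,81,-54] → ·  [on edge]
  covered (3 px):
    · · · · · · · · · · · ·
    · · · · · · · █ █ · · ·
    · · · · · · · █ · · · ·
    · · · · · · · · · · · ·
    · · · · · · · · · · · ·

Result: "outside"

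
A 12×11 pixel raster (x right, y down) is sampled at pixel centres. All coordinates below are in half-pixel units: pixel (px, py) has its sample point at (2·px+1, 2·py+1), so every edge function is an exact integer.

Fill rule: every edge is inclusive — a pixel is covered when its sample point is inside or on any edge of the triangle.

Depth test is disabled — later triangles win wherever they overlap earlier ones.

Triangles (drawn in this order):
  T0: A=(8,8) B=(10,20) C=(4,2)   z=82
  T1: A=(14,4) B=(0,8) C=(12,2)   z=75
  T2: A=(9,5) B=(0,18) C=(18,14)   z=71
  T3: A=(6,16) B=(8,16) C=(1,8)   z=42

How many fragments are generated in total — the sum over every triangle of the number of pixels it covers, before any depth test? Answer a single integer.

T0:
  2·area = 36
  edge (8, 8)→(10, 20): d=(2,12) inclusive
  edge (10, 20)→(4, 2): d=(-6,-18) inclusive
  edge (4, 2)→(8, 8): d=(4,6) inclusive
    (2,2)@(5, 5): e=[30,0,6] → X  [on edge]
    (3,2)@(7, 5): e=[6,36,-6] → .
    (2,3)@(5, 7): e=[34,-12,14] → .
    (3,3)@(7, 7): e=[10,24,2] → X
    (4,3)@(9, 7): e=[-14,60,-10] → .
    (3,4)@(7, 9): e=[14,12,10] → X
    (4,4)@(9, 9): e=[-10,48,-2] → .
    (3,5)@(7, 11): e=[18,0,18] → X  [on edge]
    (4,5)@(9, 11): e=[-6,36,6] → .
    (3,6)@(7, 13): e=[22,-12,26] → .
    (4,7)@(9, 15): e=[2,12,22] → X
    (5,7)@(11, 15): e=[-22,48,10] → .
    (4,8)@(9, 17): e=[6,0,30] → X  [on edge]
  covered (6 px):
    . . . . . . . . . . . .
    . . . . . . . . . . . .
    . . X . . . . . . . . .
    . . . X . . . . . . . .
    . . . X . . . . . . . .
    . . . X . . . . . . . .
    . . . . . . . . . . . .
    . . . . X . . . . . . .
    . . . . X . . . . . . .
    . . . . . . . . . . . .
    . . . . . . . . . . . .
T1:
  2·area = 36
  edge (14, 4)→(0, 8): d=(-14,4) inclusive
  edge (0, 8)→(12, 2): d=(12,-6) inclusive
  edge (12, 2)→(14, 4): d=(2,2) inclusive
    (5,0)@(11, 1): e=[54,-18,0] → .  [on edge]
    (5,1)@(11, 3): e=[26,6,4] → X
    (6,1)@(13, 3): e=[18,18,0] → X  [on edge]
    (7,1)@(15, 3): e=[10,30,-4] → .
    (3,2)@(7, 5): e=[14,6,16] → X
    (4,2)@(9, 5): e=[6,18,12] → X
    (5,2)@(11, 5): e=[-2,30,8] → .
    (6,2)@(13, 5): e=[-10,42,4] → .
    (7,2)@(15, 5): e=[-18,54,0] → .  [on edge]
    (1,3)@(3, 7): e=[2,6,28] → X
    (2,3)@(5, 7): e=[-6,18,24] → .
    (3,3)@(7, 7): e=[-14,30,20] → .
    (8,3)@(17, 7): e=[-54,90,0] → .  [on edge]
    (9,4)@(19, 9): e=[-90,126,0] → .  [on edge]
    (10,5)@(21, 11): e=[-126,162,0] → .  [on edge]
    (11,6)@(23, 13): e=[-162,198,0] → .  [on edge]
  covered (5 px):
    . . . . . . . . . . . .
    . . . . . X X . . . . .
    . . . X X . . . . . . .
    . X . . . . . . . . . .
    . . . . . . . . . . . .
    . . . . . . . . . . . .
    . . . . . . . . . . . .
    . . . . . . . . . . . .
    . . . . . . . . . . . .
    . . . . . . . . . . . .
    . . . . . . . . . . . .
T2:
  2·area = 198  (B↔C swapped to make it positive)
  edge (9, 5)→(18, 14): d=(9,9) inclusive
  edge (18, 14)→(0, 18): d=(-18,4) inclusive
  edge (0, 18)→(9, 5): d=(9,-13) inclusive
    (2,0)@(5, 1): e=[0,286,-88] → .  [on edge]
    (3,1)@(7, 3): e=[0,242,-44] → .  [on edge]
    (4,2)@(9, 5): e=[0,198,0] → X  [on edge]
    (5,2)@(11, 5): e=[-18,190,26] → .
    (4,3)@(9, 7): e=[18,162,18] → X
    (5,3)@(11, 7): e=[0,154,44] → X  [on edge]
    (6,3)@(13, 7): e=[-18,146,70] → .
    (3,4)@(7, 9): e=[54,134,10] → X
    (6,4)@(13, 9): e=[0,110,88] → X  [on edge]
    (7,4)@(15, 9): e=[-18,102,114] → .
    (2,5)@(5, 11): e=[90,106,2] → X
    (7,5)@(15, 11): e=[0,66,132] → X  [on edge]
    (8,6)@(17, 13): e=[0,22,176] → X  [on edge]
    (9,7)@(19, 15): e=[0,-22,220] → .  [on edge]
    (10,8)@(21, 17): e=[0,-66,264] → .  [on edge]
    (11,9)@(23, 19): e=[0,-110,308] → .  [on edge]
  covered (28 px):
    . . . . . . . . . . . .
    . . . . . . . . . . . .
    . . . . X . . . . . . .
    . . . . X X . . . . . .
    . . . X X X X . . . . .
    . . X X X X X X . . . .
    . . X X X X X X X . . .
    . X X X X X X . . . . .
    X X . . . . . . . . . .
    . . . . . . . . . . . .
    . . . . . . . . . . . .
T3:
  2·area = 16  (B↔C swapped to make it positive)
  edge (6, 16)→(1, 8): d=(-5,-8) inclusive
  edge (1, 8)→(8, 16): d=(7,8) inclusive
  edge (8, 16)→(6, 16): d=(-2,0) inclusive
    (1,5)@(3, 11): e=[1,5,10] → X
    (2,5)@(5, 11): e=[17,-11,10] → .
    (1,6)@(3, 13): e=[-9,19,6] → .
    (2,6)@(5, 13): e=[7,3,6] → X
    (3,6)@(7, 13): e=[23,-13,6] → .
    (2,7)@(5, 15): e=[-3,17,2] → .
    (3,7)@(7, 15): e=[13,1,2] → X
    (4,7)@(9, 15): e=[29,-15,2] → .
    (3,8)@(7, 17): e=[3,15,-2] → .
  covered (3 px):
    . . . . . . . . . . . .
    . . . . . . . . . . . .
    . . . . . . . . . . . .
    . . . . . . . . . . . .
    . . . . . . . . . . . .
    . X . . . . . . . . . .
    . . X . . . . . . . . .
    . . . X . . . . . . . .
    . . . . . . . . . . . .
    . . . . . . . . . . . .
    . . . . . . . . . . . .

Answer: 42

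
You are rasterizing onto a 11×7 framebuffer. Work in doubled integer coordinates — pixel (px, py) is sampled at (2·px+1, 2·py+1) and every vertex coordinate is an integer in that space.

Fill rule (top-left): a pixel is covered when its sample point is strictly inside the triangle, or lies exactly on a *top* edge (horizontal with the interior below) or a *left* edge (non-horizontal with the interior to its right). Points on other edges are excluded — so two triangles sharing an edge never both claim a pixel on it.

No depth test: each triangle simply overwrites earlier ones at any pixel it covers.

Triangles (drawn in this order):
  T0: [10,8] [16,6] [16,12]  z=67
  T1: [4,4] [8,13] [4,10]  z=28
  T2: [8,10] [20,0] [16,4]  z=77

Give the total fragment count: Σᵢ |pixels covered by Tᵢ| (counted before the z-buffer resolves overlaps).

T0:
  2·area = 36
  edge (10, 8)→(16, 6): d=(6,-2) top-left  bias=+0
  edge (16, 6)→(16, 12): d=(0,6) right/bottom  bias=-1
  edge (16, 12)→(10, 8): d=(-6,-4) top-left  bias=+0
    (9,2)@(19, 5): e=[0,-18,54] → .  [on edge]
    (6,3)@(13, 7): e=[0,18,18] → X  [on edge]
    (7,3)@(15, 7): e=[4,6,26] → X
    (8,3)@(17, 7): e=[8,-6,34] → .
    (3,4)@(7, 9): e=[0,54,-18] → .  [on edge]
    (6,4)@(13, 9): e=[12,18,6] → X
    (8,4)@(17, 9): e=[20,-6,22] → .
    (0,5)@(1, 11): e=[0,90,-54] → .  [on edge]
    (6,5)@(13, 11): e=[24,18,-6] → .
    (7,5)@(15, 11): e=[28,6,2] → X
    (8,5)@(17, 11): e=[32,-6,10] → .
    (7,6)@(15, 13): e=[40,6,-10] → .
  covered (5 px):
    . . . . . . . . . . .
    . . . . . . . . . . .
    . . . . . . . . . . .
    . . . . . . X X . . .
    . . . . . . X X . . .
    . . . . . . . X . . .
    . . . . . . . . . . .
T1:
  2·area = 24
  edge (4, 4)→(8, 13): d=(4,9) right/bottom  bias=-1
  edge (8, 13)→(4, 10): d=(-4,-3) top-left  bias=+0
  edge (4, 10)→(4, 4): d=(0,-6) top-left  bias=+0
    (2,3)@(5, 7): e=[3,15,6] → X
    (3,3)@(7, 7): e=[-15,21,18] → .
    (2,4)@(5, 9): e=[11,7,6] → X
    (3,4)@(7, 9): e=[-7,13,18] → .
    (2,5)@(5, 11): e=[19,-1,6] → .
    (3,5)@(7, 11): e=[1,5,18] → X
    (4,5)@(9, 11): e=[-17,11,30] → .
    (3,6)@(7, 13): e=[9,-3,18] → .
  covered (3 px):
    . . . . . . . . . . .
    . . . . . . . . . . .
    . . . . . . . . . . .
    . . X . . . . . . . .
    . . X . . . . . . . .
    . . . X . . . . . . .
    . . . . . . . . . . .
T2:
  2·area = 8
  edge (8, 10)→(20, 0): d=(12,-10) top-left  bias=+0
  edge (20, 0)→(16, 4): d=(-4,4) right/bottom  bias=-1
  edge (16, 4)→(8, 10): d=(-8,6) right/bottom  bias=-1
    (9,0)@(19, 1): e=[2,0,6] → .  [on edge]
    (8,1)@(17, 3): e=[6,0,2] → .  [on edge]
    (7,2)@(15, 5): e=[10,0,-2] → .  [on edge]
    (6,3)@(13, 7): e=[14,0,-6] → .  [on edge]
    (5,4)@(11, 9): e=[18,0,-10] → .  [on edge]
    (4,5)@(9, 11): e=[22,0,-14] → .  [on edge]
    (3,6)@(7, 13): e=[26,0,-18] → .  [on edge]
  covered (0 px):
    . . . . . . . . . . .
    . . . . . . . . . . .
    . . . . . . . . . . .
    . . . . . . . . . . .
    . . . . . . . . . . .
    . . . . . . . . . . .
    . . . . . . . . . . .

Answer: 8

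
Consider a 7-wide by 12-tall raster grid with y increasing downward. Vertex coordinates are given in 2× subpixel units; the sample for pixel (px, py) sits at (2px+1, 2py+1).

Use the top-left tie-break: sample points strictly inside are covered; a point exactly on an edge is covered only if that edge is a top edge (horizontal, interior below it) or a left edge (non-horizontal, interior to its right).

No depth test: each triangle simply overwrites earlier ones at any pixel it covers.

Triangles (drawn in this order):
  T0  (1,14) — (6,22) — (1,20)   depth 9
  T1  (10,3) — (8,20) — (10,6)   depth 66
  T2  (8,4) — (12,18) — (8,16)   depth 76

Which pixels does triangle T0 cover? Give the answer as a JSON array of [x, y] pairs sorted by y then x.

T0:
  2·area = 30
  edge (1, 14)→(6, 22): d=(5,8) right/bottom  bias=-1
  edge (6, 22)→(1, 20): d=(-5,-2) top-left  bias=+0
  edge (1, 20)→(1, 14): d=(0,-6) top-left  bias=+0
    (0,0)@(1, 1): e=[-65,95,0] → .  [on edge]
    (0,1)@(1, 3): e=[-55,85,0] → .  [on edge]
    (0,2)@(1, 5): e=[-45,75,0] → .  [on edge]
    (0,3)@(1, 7): e=[-35,65,0] → .  [on edge]
    (0,4)@(1, 9): e=[-25,55,0] → .  [on edge]
    (0,5)@(1, 11): e=[-15,45,0] → .  [on edge]
    (0,6)@(1, 13): e=[-5,35,0] → .  [on edge]
    (0,7)@(1, 15): e=[5,25,0] → X  [on edge]
    (1,7)@(3, 15): e=[-11,29,12] → .
    (0,8)@(1, 17): e=[15,15,0] → X  [on edge]
    (1,8)@(3, 17): e=[-1,19,12] → .
    (0,9)@(1, 19): e=[25,5,0] → X  [on edge]
    (0,10)@(1, 21): e=[35,-5,0] → .  [on edge]
    (0,11)@(1, 23): e=[45,-15,0] → .  [on edge]
  covered (5 px):
    . . . . . . .
    . . . . . . .
    . . . . . . .
    . . . . . . .
    . . . . . . .
    . . . . . . .
    . . . . . . .
    X . . . . . .
    X . . . . . .
    X X . . . . .
    . . X . . . .
    . . . . . . .
T1:
  2·area = 6  (B↔C swapped to make it positive)
  edge (10, 3)→(10, 6): d=(0,3) right/bottom  bias=-1
  edge (10, 6)→(8, 20): d=(-2,14) right/bottom  bias=-1
  edge (8, 20)→(10, 3): d=(2,-17) top-left  bias=+0
    (4,6)@(9, 13): e=[3,0,3] → .  [on edge]
  covered (0 px):
    . . . . . . .
    . . . . . . .
    . . . . . . .
    . . . . . . .
    . . . . . . .
    . . . . . . .
    . . . . . . .
    . . . . . . .
    . . . . . . .
    . . . . . . .
    . . . . . . .
    . . . . . . .
T2:
  2·area = 48
  edge (8, 4)→(12, 18): d=(4,14) right/bottom  bias=-1
  edge (12, 18)→(8, 16): d=(-4,-2) top-left  bias=+0
  edge (8, 16)→(8, 4): d=(0,-12) top-left  bias=+0
    (4,4)@(9, 9): e=[6,30,12] → X
    (5,4)@(11, 9): e=[-22,34,36] → .
    (4,5)@(9, 11): e=[14,22,12] → X
    (5,5)@(11, 11): e=[-14,26,36] → .
    (4,6)@(9, 13): e=[22,14,12] → X
    (5,6)@(11, 13): e=[-6,18,36] → .
    (4,7)@(9, 15): e=[30,6,12] → X
    (5,7)@(11, 15): e=[2,10,36] → X
    (6,7)@(13, 15): e=[-26,14,60] → .
    (4,8)@(9, 17): e=[38,-2,12] → .
    (5,8)@(11, 17): e=[10,2,36] → X
    (6,8)@(13, 17): e=[-18,6,60] → .
  covered (6 px):
    . . . . . . .
    . . . . . . .
    . . . . . . .
    . . . . . . .
    . . . . X . .
    . . . . X . .
    . . . . X . .
    . . . . X X .
    . . . . . X .
    . . . . . . .
    . . . . . . .
    . . . . . . .

Result: [[0,7],[0,8],[0,9],[1,9],[2,10]]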